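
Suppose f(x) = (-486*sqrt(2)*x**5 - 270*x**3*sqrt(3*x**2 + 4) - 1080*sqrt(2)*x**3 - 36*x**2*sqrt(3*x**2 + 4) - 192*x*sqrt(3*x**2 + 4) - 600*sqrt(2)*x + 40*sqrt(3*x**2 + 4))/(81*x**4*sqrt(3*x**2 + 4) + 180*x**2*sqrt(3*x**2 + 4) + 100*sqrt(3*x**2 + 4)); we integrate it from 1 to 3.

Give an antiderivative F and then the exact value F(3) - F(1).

Antiderivative: F(x) = (2*x/3 - 1)/(3*x**2/2 + 5/3) - 4*sqrt(3*x**2/2 + 2) - 5*log(3*x**2/2 + 5/3)/3; value = -2*sqrt(62) - 5*log(91/6)/3 + 296/1729 + 5*log(19/6)/3 + 2*sqrt(14)

A candidate is checked by its d/dx: the result must match f(x).
F(x) = (2*x/3 - 1)/(3*x**2/2 + 5/3) - 4*sqrt(3*x**2/2 + 2) - 5*log(3*x**2/2 + 5/3)/3 is an antiderivative of f.
Check: d/dx[(2*x/3 - 1)/(3*x**2/2 + 5/3) - 4*sqrt(3*x**2/2 + 2) - 5*log(3*x**2/2 + 5/3)/3] = (-486*sqrt(2)*x**5 - 270*x**3*sqrt(3*x**2 + 4) - 1080*sqrt(2)*x**3 - 36*x**2*sqrt(3*x**2 + 4) - 192*x*sqrt(3*x**2 + 4) - 600*sqrt(2)*x + 40*sqrt(3*x**2 + 4))/(81*x**4*sqrt(3*x**2 + 4) + 180*x**2*sqrt(3*x**2 + 4) + 100*sqrt(3*x**2 + 4)) = f(x).
F(3) = -2*sqrt(62) - 5*log(91/6)/3 + 6/91; F(1) = -2*sqrt(14) - 5*log(19/6)/3 - 2/19.
Integral = F(3) - F(1) = -2*sqrt(62) - 5*log(91/6)/3 + 296/1729 + 5*log(19/6)/3 + 2*sqrt(14).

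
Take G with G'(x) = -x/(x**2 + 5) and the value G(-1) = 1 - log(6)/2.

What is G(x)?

G(x) = -(log(x**2 + 5) - 2)/2

G'(x) matches the chain-rule pattern g'(h)*h' with inner function h(x) = x**2 + 5; substituting u = h(x) collapses the integral.
A general antiderivative is -log(x**2 + 5)/2 + C.
The condition gives C = 1 - log(6)/2 - (-log(6)/2) = 1.
So G(x) = -(log(x**2 + 5) - 2)/2.
Check: d/dx[-(log(x**2 + 5) - 2)/2] = -x/(x**2 + 5) = G'(x).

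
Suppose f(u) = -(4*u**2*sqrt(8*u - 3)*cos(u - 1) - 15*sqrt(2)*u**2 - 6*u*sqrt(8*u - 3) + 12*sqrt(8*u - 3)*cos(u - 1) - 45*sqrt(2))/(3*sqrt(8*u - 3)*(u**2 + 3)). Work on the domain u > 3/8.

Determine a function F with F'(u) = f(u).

An antiderivative F(u) passes only if d/du[F] lands on f(u) exactly.
Check: d/du[sqrt(2)*(15*sqrt(8*u - 3) + 6*sqrt(2)*log(u**2 + 3) - 8*sqrt(2)*sin(u - 1))/12] = (-4*u**2*sqrt(8*u - 3)*cos(u - 1) + 15*sqrt(2)*u**2 + 6*u*sqrt(8*u - 3) - 12*sqrt(8*u - 3)*cos(u - 1) + 45*sqrt(2))/(3*u**2*sqrt(8*u - 3) + 9*sqrt(8*u - 3)), which equals f(u).

An antiderivative is F(u) = sqrt(2)*(15*sqrt(8*u - 3) + 6*sqrt(2)*log(u**2 + 3) - 8*sqrt(2)*sin(u - 1))/12.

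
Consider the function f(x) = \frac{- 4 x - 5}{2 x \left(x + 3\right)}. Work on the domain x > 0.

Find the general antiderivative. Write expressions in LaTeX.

Factor the denominator (2 x \left(x + 3\right)) and decompose: f = - \frac{7}{6 \left(x + 3\right)} - \frac{5}{6 x}; each piece integrates to a log, atan, or power term.
Check: d/dx[- \frac{5 \log{\left(x \right)}}{6} - \frac{7 \log{\left(x + 3 \right)}}{6}] = \frac{- 4 x - 5}{2 x^{2} + 6 x}, which equals f(x).

F(x) = - \frac{5 \log{\left(x \right)}}{6} - \frac{7 \log{\left(x + 3 \right)}}{6} + C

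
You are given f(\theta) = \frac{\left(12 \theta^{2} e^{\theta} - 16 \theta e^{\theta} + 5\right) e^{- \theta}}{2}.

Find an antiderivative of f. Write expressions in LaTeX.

Whatever form F(\theta) takes, F'(\theta) = f(\theta) is non-negotiable.
Check: d/d\theta[2 \theta^{3} - 4 \theta^{2} - \frac{5 e^{- \theta}}{2}] = \frac{\left(12 \theta^{2} e^{\theta} - 16 \theta e^{\theta} + 5\right) e^{- \theta}}{2} = f(\theta).

An antiderivative is F(\theta) = 2 \theta^{3} - 4 \theta^{2} - \frac{5 e^{- \theta}}{2}.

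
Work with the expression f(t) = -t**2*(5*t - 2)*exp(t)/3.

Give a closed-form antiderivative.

f has the shape u'v + uv' for u = -5*t**3/3 + 17*t**2/3 - 34*t/3 + 34/3 and v = exp(t) — it is the derivative of the product u*v.
Check: d/dt[(-5*t**3 + 17*t**2 - 34*t + 34)*exp(t)/3] = -5*t**3*exp(t)/3 + 2*t**2*exp(t)/3, which equals f(t).

An antiderivative is F(t) = (-5*t**3 + 17*t**2 - 34*t + 34)*exp(t)/3.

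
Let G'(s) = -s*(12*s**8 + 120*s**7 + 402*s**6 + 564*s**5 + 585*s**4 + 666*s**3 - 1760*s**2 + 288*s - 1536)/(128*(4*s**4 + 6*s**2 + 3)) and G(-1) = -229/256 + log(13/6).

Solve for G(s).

Recover the given G'(s) by differentiating a candidate G(s); any mismatch rules it out.
A general antiderivative is -(s**2/4 + s)**3/4 + log(2*s**4/3 + s**2 + 1/2) + C.
The condition gives C = -229/256 + log(13/6) - (27/256 + log(13/6)) = -1.
So G(s) = (-s**3*(s + 4)**3 + 256*log(2*s**4/3 + s**2 + 1/2) - 256)/256.
Check: d/ds[(-s**3*(s + 4)**3 + 256*log(2*s**4/3 + s**2 + 1/2) - 256)/256] = (-12*s**9 - 120*s**8 - 402*s**7 - 564*s**6 - 585*s**5 - 666*s**4 + 1760*s**3 - 288*s**2 + 1536*s)/(512*s**4 + 768*s**2 + 384), which equals G'(s).

G(s) = (-s**3*(s + 4)**3 + 256*log(2*s**4/3 + s**2 + 1/2) - 256)/256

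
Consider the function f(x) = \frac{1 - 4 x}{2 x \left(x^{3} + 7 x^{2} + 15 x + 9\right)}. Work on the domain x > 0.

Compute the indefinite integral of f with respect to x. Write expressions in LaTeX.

F(x) = \frac{4 x \log{\left(x \right)} - 45 x \log{\left(x + 1 \right)} + 41 x \log{\left(x + 3 \right)} + 12 \log{\left(x \right)} - 135 \log{\left(x + 1 \right)} + 123 \log{\left(x + 3 \right)} - 78}{72 x + 216} + C

The denominator factors as 2 x \left(x + 1\right) \left(x + 3\right)^{2}; partial fractions split f into directly integrable pieces: \frac{41}{72 \left(x + 3\right)} + \frac{13}{12 \left(x + 3\right)^{2}} - \frac{5}{8 \left(x + 1\right)} + \frac{1}{18 x}.
Check: d/dx[\frac{4 x \log{\left(x \right)} - 45 x \log{\left(x + 1 \right)} + 41 x \log{\left(x + 3 \right)} + 12 \log{\left(x \right)} - 135 \log{\left(x + 1 \right)} + 123 \log{\left(x + 3 \right)} - 78}{72 x + 216}] = \frac{1 - 4 x}{2 x^{4} + 14 x^{3} + 30 x^{2} + 18 x}, which equals f(x).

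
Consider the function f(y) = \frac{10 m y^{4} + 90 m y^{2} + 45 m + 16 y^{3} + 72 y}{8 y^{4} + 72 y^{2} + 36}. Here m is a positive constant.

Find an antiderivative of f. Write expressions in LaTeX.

An antiderivative is F(y) = \frac{5 m y}{4} + \frac{\log{\left(\frac{y^{4}}{3} + 3 y^{2} + \frac{3}{2} \right)}}{2}.

A candidate is checked by its d/dy: the result must match f(y).
Check: d/dy[\frac{5 m y}{4} + \frac{\log{\left(\frac{y^{4}}{3} + 3 y^{2} + \frac{3}{2} \right)}}{2}] = \frac{10 m y^{4} + 90 m y^{2} + 45 m + 16 y^{3} + 72 y}{8 y^{4} + 72 y^{2} + 36} = f(y).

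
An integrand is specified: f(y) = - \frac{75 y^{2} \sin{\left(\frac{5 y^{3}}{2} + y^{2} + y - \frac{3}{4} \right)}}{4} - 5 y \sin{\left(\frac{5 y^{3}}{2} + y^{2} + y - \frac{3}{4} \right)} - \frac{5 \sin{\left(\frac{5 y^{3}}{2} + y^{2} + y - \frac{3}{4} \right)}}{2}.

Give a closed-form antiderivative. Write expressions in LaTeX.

The substitution u = \frac{5 y^{3}}{2} + y^{2} + y - \frac{3}{4} works: f is exactly (dF/du)*(du/dy) for that inner function.
Check: d/dy[\frac{5 \cos{\left(\frac{5 y^{3}}{2} + y^{2} + y - \frac{3}{4} \right)}}{2}] = - \frac{75 y^{2} \sin{\left(\frac{5 y^{3}}{2} + y^{2} + y - \frac{3}{4} \right)}}{4} - 5 y \sin{\left(\frac{5 y^{3}}{2} + y^{2} + y - \frac{3}{4} \right)} - \frac{5 \sin{\left(\frac{5 y^{3}}{2} + y^{2} + y - \frac{3}{4} \right)}}{2} = f(y).

An antiderivative is F(y) = \frac{5 \cos{\left(\frac{5 y^{3}}{2} + y^{2} + y - \frac{3}{4} \right)}}{2}.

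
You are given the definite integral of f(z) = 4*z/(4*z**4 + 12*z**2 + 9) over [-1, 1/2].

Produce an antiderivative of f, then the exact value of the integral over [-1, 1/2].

Antiderivative: F(z) = -1/(2*z**2 + 3); value = -3/35

f matches the chain-rule pattern g'(h)*h' with inner function h(z) = 2*z**2 + 3; substituting u = h(z) collapses the integral.
F(z) = -1/(2*z**2 + 3) is an antiderivative of f.
Check: d/dz[-1/(2*z**2 + 3)] = 4*z/(4*z**4 + 12*z**2 + 9) = f(z).
F(1/2) = -2/7; F(-1) = -1/5.
Integral = F(1/2) - F(-1) = -3/35.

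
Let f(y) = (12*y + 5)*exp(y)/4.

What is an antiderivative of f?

f has the shape u'v + uv' for u = 3*y - 7/4 and v = exp(y) — it is the derivative of the product u*v.
Check: d/dy[(12*y - 7)*exp(y)/4] = 3*y*exp(y) + 5*exp(y)/4, which equals f(y).

An antiderivative is F(y) = (12*y - 7)*exp(y)/4.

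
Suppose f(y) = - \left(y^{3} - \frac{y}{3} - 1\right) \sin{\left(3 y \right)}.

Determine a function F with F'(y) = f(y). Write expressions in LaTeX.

Any candidate F(y) must reproduce f(y) exactly when differentiated.
Check: d/dy[\frac{y^{3} \cos{\left(3 y \right)}}{3} - \frac{y^{2} \sin{\left(3 y \right)}}{3} - \frac{y \cos{\left(3 y \right)}}{3} + \frac{\sin{\left(3 y \right)}}{9} - \frac{\cos{\left(3 y \right)}}{3}] = - y^{3} \sin{\left(3 y \right)} + \frac{y \sin{\left(3 y \right)}}{3} + \sin{\left(3 y \right)}, which equals f(y).

An antiderivative is F(y) = \frac{y^{3} \cos{\left(3 y \right)}}{3} - \frac{y^{2} \sin{\left(3 y \right)}}{3} - \frac{y \cos{\left(3 y \right)}}{3} + \frac{\sin{\left(3 y \right)}}{9} - \frac{\cos{\left(3 y \right)}}{3}.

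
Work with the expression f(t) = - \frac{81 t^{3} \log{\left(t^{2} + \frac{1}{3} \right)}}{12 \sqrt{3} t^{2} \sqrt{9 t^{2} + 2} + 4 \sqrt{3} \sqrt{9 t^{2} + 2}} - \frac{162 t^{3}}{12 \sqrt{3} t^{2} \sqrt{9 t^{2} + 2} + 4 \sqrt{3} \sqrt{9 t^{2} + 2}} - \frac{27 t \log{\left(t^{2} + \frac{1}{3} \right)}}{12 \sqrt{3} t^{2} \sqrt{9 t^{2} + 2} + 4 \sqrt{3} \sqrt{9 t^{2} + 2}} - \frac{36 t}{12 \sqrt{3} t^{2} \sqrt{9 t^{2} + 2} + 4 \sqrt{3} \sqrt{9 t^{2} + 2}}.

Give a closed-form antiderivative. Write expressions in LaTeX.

Recognize the product-rule pattern: f = u'v + uv' with u = - \frac{3 \sqrt{3 t^{2} + \frac{2}{3}}}{4}, v = \log{\left(t^{2} + \frac{1}{3} \right)}, so integration by parts undoes it.
Check: d/dt[- \frac{\sqrt{3} \sqrt{9 t^{2} + 2} \log{\left(t^{2} + \frac{1}{3} \right)}}{4}] = \frac{- 27 \sqrt{3} t^{3} \log{\left(t^{2} + \frac{1}{3} \right)} - 54 \sqrt{3} t^{3} - 9 \sqrt{3} t \log{\left(t^{2} + \frac{1}{3} \right)} - 12 \sqrt{3} t}{12 t^{2} \sqrt{9 t^{2} + 2} + 4 \sqrt{9 t^{2} + 2}}, which equals f(t).

An antiderivative is F(t) = - \frac{\sqrt{3} \sqrt{9 t^{2} + 2} \log{\left(t^{2} + \frac{1}{3} \right)}}{4}.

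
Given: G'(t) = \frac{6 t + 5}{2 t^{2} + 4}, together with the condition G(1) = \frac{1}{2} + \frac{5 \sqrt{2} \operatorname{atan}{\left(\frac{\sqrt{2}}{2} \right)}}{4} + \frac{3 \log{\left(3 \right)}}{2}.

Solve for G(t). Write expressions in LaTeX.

G(t) = \frac{3 \log{\left(t^{2} + 2 \right)}}{2} + \frac{5 \sqrt{2} \operatorname{atan}{\left(\frac{\sqrt{2} t}{2} \right)}}{4} + \frac{1}{2}

Recover the given G'(t) by differentiating a candidate G(t); any mismatch rules it out.
A general antiderivative is \frac{3 \log{\left(t^{2} + 2 \right)}}{2} + \frac{5 \sqrt{2} \operatorname{atan}{\left(\frac{\sqrt{2} t}{2} \right)}}{4} + C.
The condition gives C = \frac{1}{2} + \frac{5 \sqrt{2} \operatorname{atan}{\left(\frac{\sqrt{2}}{2} \right)}}{4} + \frac{3 \log{\left(3 \right)}}{2} - (\frac{5 \sqrt{2} \operatorname{atan}{\left(\frac{\sqrt{2}}{2} \right)}}{4} + \frac{3 \log{\left(3 \right)}}{2}) = \frac{1}{2}.
So G(t) = \frac{3 \log{\left(t^{2} + 2 \right)}}{2} + \frac{5 \sqrt{2} \operatorname{atan}{\left(\frac{\sqrt{2} t}{2} \right)}}{4} + \frac{1}{2}.
Check: d/dt[\frac{3 \log{\left(t^{2} + 2 \right)}}{2} + \frac{5 \sqrt{2} \operatorname{atan}{\left(\frac{\sqrt{2} t}{2} \right)}}{4} + \frac{1}{2}] = \frac{6 t + 5}{2 t^{2} + 4} = G'(t).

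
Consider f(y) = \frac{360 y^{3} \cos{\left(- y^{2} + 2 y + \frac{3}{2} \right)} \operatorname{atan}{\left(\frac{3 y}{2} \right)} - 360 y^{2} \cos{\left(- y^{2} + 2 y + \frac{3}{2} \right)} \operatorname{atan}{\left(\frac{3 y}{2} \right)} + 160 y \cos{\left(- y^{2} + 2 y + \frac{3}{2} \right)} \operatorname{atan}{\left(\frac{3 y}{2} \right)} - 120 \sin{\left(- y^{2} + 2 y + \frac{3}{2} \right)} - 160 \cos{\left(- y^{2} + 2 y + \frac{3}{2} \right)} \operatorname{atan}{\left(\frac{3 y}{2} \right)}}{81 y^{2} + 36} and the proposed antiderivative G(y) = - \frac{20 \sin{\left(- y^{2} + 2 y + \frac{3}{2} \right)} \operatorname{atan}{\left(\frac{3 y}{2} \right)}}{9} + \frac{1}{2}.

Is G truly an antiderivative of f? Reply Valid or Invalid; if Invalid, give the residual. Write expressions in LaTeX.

Valid - the claim checks out under differentiation.

d/dy[G] = \frac{360 y^{3} \cos{\left(- y^{2} + 2 y + \frac{3}{2} \right)} \operatorname{atan}{\left(\frac{3 y}{2} \right)} - 360 y^{2} \cos{\left(- y^{2} + 2 y + \frac{3}{2} \right)} \operatorname{atan}{\left(\frac{3 y}{2} \right)} + 160 y \cos{\left(- y^{2} + 2 y + \frac{3}{2} \right)} \operatorname{atan}{\left(\frac{3 y}{2} \right)} - 120 \sin{\left(- y^{2} + 2 y + \frac{3}{2} \right)} - 160 \cos{\left(- y^{2} + 2 y + \frac{3}{2} \right)} \operatorname{atan}{\left(\frac{3 y}{2} \right)}}{81 y^{2} + 36}
This equals f(y) exactly, so the claim holds.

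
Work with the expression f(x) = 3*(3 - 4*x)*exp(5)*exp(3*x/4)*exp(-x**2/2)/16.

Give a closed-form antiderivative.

f matches the chain-rule pattern g'(h)*h' with inner function h(x) = -x**2/2 + 3*x/4 + 5; substituting u = h(x) collapses the integral.
Check: d/dx[3*exp(5)*exp(3*x/4)*exp(-x**2/2)/4] = (-12*x*exp(5)*exp(3*x/4) + 9*exp(5)*exp(3*x/4))*exp(-x**2/2)/16, which equals f(x).

An antiderivative is F(x) = 3*exp(5)*exp(3*x/4)*exp(-x**2/2)/4.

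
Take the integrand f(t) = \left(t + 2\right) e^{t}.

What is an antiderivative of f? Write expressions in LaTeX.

An antiderivative is F(t) = t e^{t} + e^{t}.

Recognize the product-rule pattern: f = u'v + uv' with u = t + 1, v = e^{t}, so integration by parts undoes it.
Check: d/dt[t e^{t} + e^{t}] = t e^{t} + 2 e^{t}, which equals f(t).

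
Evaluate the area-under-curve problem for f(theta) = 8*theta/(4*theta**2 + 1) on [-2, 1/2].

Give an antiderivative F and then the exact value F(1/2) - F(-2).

f matches the chain-rule pattern g'(h)*h' with inner function h(theta) = 4*theta**2 + 1; substituting u = h(theta) collapses the integral.
F(theta) = log(4*theta**2 + 1) is an antiderivative of f.
Check: d/dtheta[log(4*theta**2 + 1)] = 8*theta/(4*theta**2 + 1) = f(theta).
F(1/2) = log(2); F(-2) = log(17).
Integral = F(1/2) - F(-2) = -log(17) + log(2).

Antiderivative: F(theta) = log(4*theta**2 + 1); value = -log(17) + log(2)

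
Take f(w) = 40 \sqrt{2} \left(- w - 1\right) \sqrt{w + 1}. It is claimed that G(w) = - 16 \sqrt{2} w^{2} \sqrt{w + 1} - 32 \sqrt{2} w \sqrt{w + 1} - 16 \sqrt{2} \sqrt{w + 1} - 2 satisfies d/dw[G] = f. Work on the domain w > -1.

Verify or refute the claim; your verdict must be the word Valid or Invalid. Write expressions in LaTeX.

d/dw[G] = \frac{- 40 \sqrt{2} w^{2} - 80 \sqrt{2} w - 40 \sqrt{2}}{\sqrt{w + 1}}
This equals f(w) exactly, so the claim holds.

Valid - differentiating G returns exactly f.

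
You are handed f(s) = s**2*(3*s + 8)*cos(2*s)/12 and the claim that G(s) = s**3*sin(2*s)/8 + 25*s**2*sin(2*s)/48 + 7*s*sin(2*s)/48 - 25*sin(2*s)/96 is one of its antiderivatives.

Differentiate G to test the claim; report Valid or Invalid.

Invalid: d/ds[G] - f = 3*s**2*sin(2*s)/8 + 3*s**2*cos(2*s)/8 + 25*s*sin(2*s)/24 + 7*s*cos(2*s)/24 + 7*sin(2*s)/48 - 25*cos(2*s)/48, which is not 0.

d/ds[G] = s**3*cos(2*s)/4 + 3*s**2*sin(2*s)/8 + 25*s**2*cos(2*s)/24 + 25*s*sin(2*s)/24 + 7*s*cos(2*s)/24 + 7*sin(2*s)/48 - 25*cos(2*s)/48
d/ds[G] - f(s) = 3*s**2*sin(2*s)/8 + 3*s**2*cos(2*s)/8 + 25*s*sin(2*s)/24 + 7*s*cos(2*s)/24 + 7*sin(2*s)/48 - 25*cos(2*s)/48 != 0.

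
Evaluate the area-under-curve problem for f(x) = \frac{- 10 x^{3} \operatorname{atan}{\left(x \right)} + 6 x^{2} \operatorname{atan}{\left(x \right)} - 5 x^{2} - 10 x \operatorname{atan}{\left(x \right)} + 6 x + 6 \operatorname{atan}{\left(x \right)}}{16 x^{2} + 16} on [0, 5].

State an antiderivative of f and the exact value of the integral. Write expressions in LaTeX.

Antiderivative: F(x) = \frac{x \left(6 - 5 x\right) \operatorname{atan}{\left(x \right)}}{16}; value = - \frac{95 \operatorname{atan}{\left(5 \right)}}{16}

Recognize the product-rule pattern: f = u'v + uv' with u = - \frac{5 x^{2}}{16} + \frac{3 x}{8}, v = \operatorname{atan}{\left(x \right)}, so integration by parts undoes it.
F(x) = \frac{x \left(6 - 5 x\right) \operatorname{atan}{\left(x \right)}}{16} is an antiderivative of f.
Check: d/dx[\frac{x \left(6 - 5 x\right) \operatorname{atan}{\left(x \right)}}{16}] = \frac{- 10 x^{3} \operatorname{atan}{\left(x \right)} + 6 x^{2} \operatorname{atan}{\left(x \right)} - 5 x^{2} - 10 x \operatorname{atan}{\left(x \right)} + 6 x + 6 \operatorname{atan}{\left(x \right)}}{16 x^{2} + 16} = f(x).
F(5) = - \frac{95 \operatorname{atan}{\left(5 \right)}}{16}; F(0) = 0.
Integral = F(5) - F(0) = - \frac{95 \operatorname{atan}{\left(5 \right)}}{16}.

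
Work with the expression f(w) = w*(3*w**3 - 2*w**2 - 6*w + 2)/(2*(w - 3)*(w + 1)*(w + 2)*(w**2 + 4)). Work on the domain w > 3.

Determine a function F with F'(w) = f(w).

The denominator factors as 2*(w - 3)*(w + 1)*(w + 2)*(w**2 + 4); partial fractions split f into directly integrable pieces: (183*w - 218)/(260*(w**2 + 4)) + 9/(20*(w + 2)) + 3/(40*(w + 1)) + 141/(520*(w - 3)).
Check: d/dw[(141*log(w - 3) + 39*log(w + 1) + 234*log(w + 2) + 183*log(w**2 + 4) - 218*atan(w/2))/520] = (3*w**4 - 2*w**3 - 6*w**2 + 2*w)/(2*w**5 - 6*w**3 - 12*w**2 - 56*w - 48), which equals f(w).

An antiderivative is F(w) = (141*log(w - 3) + 39*log(w + 1) + 234*log(w + 2) + 183*log(w**2 + 4) - 218*atan(w/2))/520.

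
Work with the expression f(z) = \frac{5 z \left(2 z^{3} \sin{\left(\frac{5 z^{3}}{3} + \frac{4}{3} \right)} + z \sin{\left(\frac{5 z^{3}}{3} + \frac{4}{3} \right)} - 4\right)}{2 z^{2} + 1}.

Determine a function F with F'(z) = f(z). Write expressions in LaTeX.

An antiderivative is F(z) = - 5 \log{\left(4 z^{2} + 2 \right)} - \cos{\left(\frac{5 z^{3}}{3} + \frac{4}{3} \right)}.

For F(z) to be correct the identity F'(z) - f(z) = 0 must hold.
Check: d/dz[- 5 \log{\left(4 z^{2} + 2 \right)} - \cos{\left(\frac{5 z^{3}}{3} + \frac{4}{3} \right)}] = \frac{10 z^{4} \sin{\left(\frac{5 z^{3}}{3} + \frac{4}{3} \right)} + 5 z^{2} \sin{\left(\frac{5 z^{3}}{3} + \frac{4}{3} \right)} - 20 z}{2 z^{2} + 1}, which equals f(z).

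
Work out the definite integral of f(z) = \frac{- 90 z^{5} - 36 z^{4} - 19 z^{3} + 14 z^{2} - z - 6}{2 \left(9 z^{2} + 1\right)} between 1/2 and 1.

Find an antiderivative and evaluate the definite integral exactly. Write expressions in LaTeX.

Differentiate the proposed F(z) back; it has to land on f(z) exactly.
F(z) = - \frac{5 z^{4}}{4} - \frac{2 z^{3}}{3} - \frac{z^{2}}{4} + z - \frac{4 \operatorname{atan}{\left(3 z \right)}}{3} is an antiderivative of f.
Check: d/dz[- \frac{5 z^{4}}{4} - \frac{2 z^{3}}{3} - \frac{z^{2}}{4} + z - \frac{4 \operatorname{atan}{\left(3 z \right)}}{3}] = \frac{- 90 z^{5} - 36 z^{4} - 19 z^{3} + 14 z^{2} - z - 6}{18 z^{2} + 2}, which equals f(z).
F(1) = - \frac{4 \operatorname{atan}{\left(3 \right)}}{3} - \frac{7}{6}; F(1/2) = \frac{53}{192} - \frac{4 \operatorname{atan}{\left(\frac{3}{2} \right)}}{3}.
Integral = F(1) - F(1/2) = - \frac{4 \operatorname{atan}{\left(3 \right)}}{3} - \frac{277}{192} + \frac{4 \operatorname{atan}{\left(\frac{3}{2} \right)}}{3}.

Antiderivative: F(z) = - \frac{5 z^{4}}{4} - \frac{2 z^{3}}{3} - \frac{z^{2}}{4} + z - \frac{4 \operatorname{atan}{\left(3 z \right)}}{3}; value = - \frac{4 \operatorname{atan}{\left(3 \right)}}{3} - \frac{277}{192} + \frac{4 \operatorname{atan}{\left(\frac{3}{2} \right)}}{3}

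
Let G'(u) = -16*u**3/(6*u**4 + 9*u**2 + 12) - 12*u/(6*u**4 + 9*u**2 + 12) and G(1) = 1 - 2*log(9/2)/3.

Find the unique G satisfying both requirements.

G'(u) matches the chain-rule pattern g'(h)*h' with inner function h(u) = u**4 + 3*u**2/2 + 2; substituting w = h(u) collapses the integral.
A general antiderivative is -2*log(u**4 + 3*u**2/2 + 2)/3 + C.
The condition gives C = 1 - 2*log(9/2)/3 - (-2*log(9/2)/3) = 1.
So G(u) = -(2*log(u**4 + 3*u**2/2 + 2) - 3)/3.
Check: d/du[-(2*log(u**4 + 3*u**2/2 + 2) - 3)/3] = (-16*u**3 - 12*u)/(6*u**4 + 9*u**2 + 12), which equals G'(u).

G(u) = -(2*log(u**4 + 3*u**2/2 + 2) - 3)/3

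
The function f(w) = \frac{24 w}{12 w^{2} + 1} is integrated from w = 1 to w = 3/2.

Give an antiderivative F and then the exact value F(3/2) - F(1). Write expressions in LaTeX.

f matches the chain-rule pattern g'(h)*h' with inner function h(w) = 4 w^{2} + \frac{1}{3}; substituting u = h(w) collapses the integral.
F(w) = \log{\left(4 w^{2} + \frac{1}{3} \right)} is an antiderivative of f.
Check: d/dw[\log{\left(4 w^{2} + \frac{1}{3} \right)}] = \frac{24 w}{12 w^{2} + 1} = f(w).
F(3/2) = \log{\left(\frac{28}{3} \right)}; F(1) = \log{\left(\frac{13}{3} \right)}.
Integral = F(3/2) - F(1) = - \log{\left(\frac{13}{3} \right)} + \log{\left(\frac{28}{3} \right)}.

Antiderivative: F(w) = \log{\left(4 w^{2} + \frac{1}{3} \right)}; value = - \log{\left(\frac{13}{3} \right)} + \log{\left(\frac{28}{3} \right)}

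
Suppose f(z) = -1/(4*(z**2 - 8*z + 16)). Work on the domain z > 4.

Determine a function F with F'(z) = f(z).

An antiderivative is F(z) = 1/(4*(z - 4)).

For F(z) to be correct the identity F'(z) - f(z) = 0 must hold.
Check: d/dz[1/(4*(z - 4))] = -1/(4*z**2 - 32*z + 64), which equals f(z).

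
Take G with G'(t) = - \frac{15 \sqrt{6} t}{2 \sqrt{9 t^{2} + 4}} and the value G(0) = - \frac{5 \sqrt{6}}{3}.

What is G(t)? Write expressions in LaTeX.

G(t) = - 5 \sqrt{\frac{3 t^{2}}{2} + \frac{2}{3}}

The substitution u = \frac{3 t^{2}}{2} + \frac{2}{3} works: G'(t) is exactly (dG/du)*(du/dt) for that inner function.
A general antiderivative is - 5 \sqrt{\frac{3 t^{2}}{2} + \frac{2}{3}} + C.
The condition gives C = - \frac{5 \sqrt{6}}{3} - (- \frac{5 \sqrt{6}}{3}) = 0.
So G(t) = - 5 \sqrt{\frac{3 t^{2}}{2} + \frac{2}{3}}.
Check: d/dt[- 5 \sqrt{\frac{3 t^{2}}{2} + \frac{2}{3}}] = - \frac{15 \sqrt{6} t}{2 \sqrt{9 t^{2} + 4}} = G'(t).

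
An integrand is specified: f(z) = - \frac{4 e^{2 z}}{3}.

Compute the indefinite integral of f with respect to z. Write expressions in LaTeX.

F(z) = - \frac{2 e^{2 z}}{3} + C

Check any antiderivative F(z) by computing F'(z) and comparing it with f(z).
Check: d/dz[- \frac{2 e^{2 z}}{3}] = - \frac{4 e^{2 z}}{3} = f(z).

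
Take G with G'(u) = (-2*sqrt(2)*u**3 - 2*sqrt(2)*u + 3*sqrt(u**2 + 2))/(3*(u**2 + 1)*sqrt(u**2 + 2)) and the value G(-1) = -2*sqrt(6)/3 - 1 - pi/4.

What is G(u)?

G(u) = -4*sqrt(u**2/2 + 1)/3 + atan(u) - 1

The proposed G(u) is checked by its d/du: the result must match the given G'(u).
A general antiderivative is -4*sqrt(u**2/2 + 1)/3 + atan(u) + C.
The condition gives C = -2*sqrt(6)/3 - 1 - pi/4 - (-2*sqrt(6)/3 - pi/4) = -1.
So G(u) = -4*sqrt(u**2/2 + 1)/3 + atan(u) - 1.
Check: d/du[-4*sqrt(u**2/2 + 1)/3 + atan(u) - 1] = (-2*sqrt(2)*u**3 - 2*sqrt(2)*u + 3*sqrt(u**2 + 2))/(3*u**2*sqrt(u**2 + 2) + 3*sqrt(u**2 + 2)), which equals G'(u).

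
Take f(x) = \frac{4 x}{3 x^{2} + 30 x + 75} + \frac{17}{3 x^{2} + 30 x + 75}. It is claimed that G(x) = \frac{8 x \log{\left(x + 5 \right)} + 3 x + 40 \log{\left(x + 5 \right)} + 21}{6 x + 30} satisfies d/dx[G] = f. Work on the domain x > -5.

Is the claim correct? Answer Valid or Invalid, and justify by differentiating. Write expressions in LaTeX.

Valid: G'(x) = f(x).

d/dx[G] = \frac{4 x + 17}{3 x^{2} + 30 x + 75}
This equals f(x) exactly, so the claim holds.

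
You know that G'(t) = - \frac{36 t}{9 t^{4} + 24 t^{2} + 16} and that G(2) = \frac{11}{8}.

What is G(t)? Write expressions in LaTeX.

G(t) = 1 + \frac{2}{t^{2} + \frac{4}{3}}

G'(t) matches the chain-rule pattern g'(h)*h' with inner function h(t) = t^{2} + \frac{4}{3}; substituting u = h(t) collapses the integral.
A general antiderivative is \frac{2}{t^{2} + \frac{4}{3}} + C.
The condition gives C = \frac{11}{8} - (\frac{3}{8}) = 1.
So G(t) = 1 + \frac{2}{t^{2} + \frac{4}{3}}.
Check: d/dt[1 + \frac{2}{t^{2} + \frac{4}{3}}] = - \frac{36 t}{9 t^{4} + 24 t^{2} + 16} = G'(t).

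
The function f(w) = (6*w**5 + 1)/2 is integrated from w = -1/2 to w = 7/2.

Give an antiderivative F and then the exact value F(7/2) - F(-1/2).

Since d/dw undoes antidifferentiation here, F'(w) = f(w) is required of F(w).
F(w) = w*(w**5 + 1)/2 is an antiderivative of f.
Check: d/dw[w*(w**5 + 1)/2] = 3*w**5 + 1/2, which equals f(w).
F(7/2) = 117873/128; F(-1/2) = -31/128.
Integral = F(7/2) - F(-1/2) = 7369/8.

Antiderivative: F(w) = w*(w**5 + 1)/2; value = 7369/8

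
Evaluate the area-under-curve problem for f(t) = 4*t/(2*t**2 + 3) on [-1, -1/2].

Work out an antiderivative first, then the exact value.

The substitution u = 2*t**2 + 3 works: f is exactly (dF/du)*(du/dt) for that inner function.
F(t) = log(2*t**2 + 3) is an antiderivative of f.
Check: d/dt[log(2*t**2 + 3)] = 4*t/(2*t**2 + 3) = f(t).
F(-1/2) = log(7/2); F(-1) = log(5).
Integral = F(-1/2) - F(-1) = -log(5) + log(7/2).

Antiderivative: F(t) = log(2*t**2 + 3); value = -log(5) + log(7/2)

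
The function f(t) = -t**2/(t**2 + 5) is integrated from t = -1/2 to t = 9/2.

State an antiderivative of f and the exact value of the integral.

Antiderivative: F(t) = -t + sqrt(5)*atan(sqrt(5)*t/5); value = -5 + sqrt(5)*atan(sqrt(5)/10) + sqrt(5)*atan(9*sqrt(5)/10)

An antiderivative F(t) passes only if d/dt[F] lands on f(t) exactly.
F(t) = -t + sqrt(5)*atan(sqrt(5)*t/5) is an antiderivative of f.
Check: d/dt[-t + sqrt(5)*atan(sqrt(5)*t/5)] = -t**2/(t**2 + 5) = f(t).
F(9/2) = -9/2 + sqrt(5)*atan(9*sqrt(5)/10); F(-1/2) = -sqrt(5)*atan(sqrt(5)/10) + 1/2.
Integral = F(9/2) - F(-1/2) = -5 + sqrt(5)*atan(sqrt(5)/10) + sqrt(5)*atan(9*sqrt(5)/10).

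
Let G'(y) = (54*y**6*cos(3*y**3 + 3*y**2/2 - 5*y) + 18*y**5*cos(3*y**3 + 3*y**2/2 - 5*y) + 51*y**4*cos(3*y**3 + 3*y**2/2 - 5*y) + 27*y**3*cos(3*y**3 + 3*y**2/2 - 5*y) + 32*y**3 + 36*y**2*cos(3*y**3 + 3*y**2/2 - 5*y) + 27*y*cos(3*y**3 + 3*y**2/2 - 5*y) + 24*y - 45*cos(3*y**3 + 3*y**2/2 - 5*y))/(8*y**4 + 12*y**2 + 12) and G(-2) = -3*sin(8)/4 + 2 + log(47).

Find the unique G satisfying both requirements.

For G(y) to be correct, d/dy[G] must agree with the stated G'(y) identically.
A general antiderivative is log(2*y**4 + 3*y**2 + 3) + 3*sin(3*y**3 + 3*y**2/2 - 5*y)/4 + C.
The condition gives C = -3*sin(8)/4 + 2 + log(47) - (-3*sin(8)/4 + log(47)) = 2.
So G(y) = (4*log(2*y**4 + 3*y**2 + 3) + 3*sin(3*y**3 + 3*y**2/2 - 5*y) + 8)/4.
Check: d/dy[(4*log(2*y**4 + 3*y**2 + 3) + 3*sin(3*y**3 + 3*y**2/2 - 5*y) + 8)/4] = (54*y**6*cos(3*y**3 + 3*y**2/2 - 5*y) + 18*y**5*cos(3*y**3 + 3*y**2/2 - 5*y) + 51*y**4*cos(3*y**3 + 3*y**2/2 - 5*y) + 27*y**3*cos(3*y**3 + 3*y**2/2 - 5*y) + 32*y**3 + 36*y**2*cos(3*y**3 + 3*y**2/2 - 5*y) + 27*y*cos(3*y**3 + 3*y**2/2 - 5*y) + 24*y - 45*cos(3*y**3 + 3*y**2/2 - 5*y))/(8*y**4 + 12*y**2 + 12) = G'(y).

G(y) = (4*log(2*y**4 + 3*y**2 + 3) + 3*sin(3*y**3 + 3*y**2/2 - 5*y) + 8)/4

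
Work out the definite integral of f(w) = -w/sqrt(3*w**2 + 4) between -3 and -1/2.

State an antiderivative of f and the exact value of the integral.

f matches the chain-rule pattern g'(h)*h' with inner function h(w) = 3*w**2 + 4; substituting u = h(w) collapses the integral.
F(w) = -sqrt(3*w**2 + 4)/3 is an antiderivative of f.
Check: d/dw[-sqrt(3*w**2 + 4)/3] = -w/sqrt(3*w**2 + 4) = f(w).
F(-1/2) = -sqrt(19)/6; F(-3) = -sqrt(31)/3.
Integral = F(-1/2) - F(-3) = -sqrt(19)/6 + sqrt(31)/3.

Antiderivative: F(w) = -sqrt(3*w**2 + 4)/3; value = -sqrt(19)/6 + sqrt(31)/3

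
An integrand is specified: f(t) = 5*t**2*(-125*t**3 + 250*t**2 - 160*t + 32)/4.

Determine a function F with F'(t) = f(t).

An antiderivative is F(t) = -625*t**6/24 + 125*t**5/2 - 50*t**4 + 40*t**3/3.

f matches the chain-rule pattern g'(h)*h' with inner function h(t) = 5*t**2/2 - 2*t; substituting u = h(t) collapses the integral.
Check: d/dt[-625*t**6/24 + 125*t**5/2 - 50*t**4 + 40*t**3/3] = -625*t**5/4 + 625*t**4/2 - 200*t**3 + 40*t**2, which equals f(t).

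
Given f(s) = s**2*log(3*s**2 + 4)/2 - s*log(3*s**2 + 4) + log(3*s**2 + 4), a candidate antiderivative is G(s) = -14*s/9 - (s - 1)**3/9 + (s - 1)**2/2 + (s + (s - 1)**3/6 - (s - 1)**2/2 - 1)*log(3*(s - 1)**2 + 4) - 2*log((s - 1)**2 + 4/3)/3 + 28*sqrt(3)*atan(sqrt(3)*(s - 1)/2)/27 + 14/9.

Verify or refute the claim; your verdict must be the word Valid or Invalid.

d/ds[G] = s**2*log(3*s**2 - 6*s + 7)/2 - 2*s*log(3*s**2 - 6*s + 7) + 5*log(3*s**2 - 6*s + 7)/2
d/ds[G] - f(s) = -s**2*log(3*s**2 + 4)/2 + s**2*log(3*s**2 - 6*s + 7)/2 + s*log(3*s**2 + 4) - 2*s*log(3*s**2 - 6*s + 7) - log(3*s**2 + 4) + 5*log(3*s**2 - 6*s + 7)/2 != 0.

Invalid: d/ds[G] - f = -s**2*log(3*s**2 + 4)/2 + s**2*log(3*s**2 - 6*s + 7)/2 + s*log(3*s**2 + 4) - 2*s*log(3*s**2 - 6*s + 7) - log(3*s**2 + 4) + 5*log(3*s**2 - 6*s + 7)/2, which is not 0.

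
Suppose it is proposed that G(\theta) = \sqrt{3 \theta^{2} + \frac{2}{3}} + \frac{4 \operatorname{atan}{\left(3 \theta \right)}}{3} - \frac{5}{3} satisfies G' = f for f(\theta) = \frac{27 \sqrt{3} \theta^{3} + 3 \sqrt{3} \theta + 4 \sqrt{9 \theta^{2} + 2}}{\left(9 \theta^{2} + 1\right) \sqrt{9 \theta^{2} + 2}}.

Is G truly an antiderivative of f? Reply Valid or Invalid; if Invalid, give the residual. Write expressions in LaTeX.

Valid. The derivative of G reproduces f.

d/d\theta[G] = \frac{27 \sqrt{3} \theta^{3} + 3 \sqrt{3} \theta + 4 \sqrt{9 \theta^{2} + 2}}{9 \theta^{2} \sqrt{9 \theta^{2} + 2} + \sqrt{9 \theta^{2} + 2}}
This equals f(\theta) exactly, so the claim holds.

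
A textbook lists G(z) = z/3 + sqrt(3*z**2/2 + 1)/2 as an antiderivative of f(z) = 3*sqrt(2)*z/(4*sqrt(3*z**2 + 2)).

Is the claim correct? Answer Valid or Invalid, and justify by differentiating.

Invalid: d/dz[G] - f = 1/3, which is not 0.

d/dz[G] = (9*sqrt(2)*z + 4*sqrt(3*z**2 + 2))/(12*sqrt(3*z**2 + 2))
d/dz[G] - f(z) = 1/3 != 0.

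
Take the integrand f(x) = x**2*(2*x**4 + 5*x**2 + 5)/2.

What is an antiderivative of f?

Whatever form F(x) takes, F'(x) = f(x) is non-negotiable.
Check: d/dx[x**7/7 + x**5/2 + 5*x**3/6] = x**6 + 5*x**4/2 + 5*x**2/2, which equals f(x).

An antiderivative is F(x) = x**7/7 + x**5/2 + 5*x**3/6.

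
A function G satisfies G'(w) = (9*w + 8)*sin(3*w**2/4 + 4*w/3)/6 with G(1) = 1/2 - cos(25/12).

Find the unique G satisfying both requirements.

The substitution u = 3*w**2/4 + 4*w/3 works: G'(w) is exactly (dG/du)*(du/dw) for that inner function.
A general antiderivative is -cos(3*w**2/4 + 4*w/3) + C.
The condition gives C = 1/2 - cos(25/12) - (-cos(25/12)) = 1/2.
So G(w) = 1/2 - cos(3*w**2/4 + 4*w/3).
Check: d/dw[1/2 - cos(3*w**2/4 + 4*w/3)] = 3*w*sin(3*w**2/4 + 4*w/3)/2 + 4*sin(3*w**2/4 + 4*w/3)/3, which equals G'(w).

G(w) = 1/2 - cos(3*w**2/4 + 4*w/3)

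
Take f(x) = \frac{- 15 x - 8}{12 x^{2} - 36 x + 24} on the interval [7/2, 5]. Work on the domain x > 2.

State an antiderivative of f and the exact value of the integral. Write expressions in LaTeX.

Antiderivative: F(x) = - \frac{19 \log{\left(x - 2 \right)}}{6} + \frac{23 \log{\left(x - 1 \right)}}{12}; value = - \frac{19 \log{\left(3 \right)}}{6} - \frac{23 \log{\left(\frac{5}{2} \right)}}{12} + \frac{19 \log{\left(\frac{3}{2} \right)}}{6} + \frac{23 \log{\left(4 \right)}}{12}

The denominator factors as 12 \left(x - 2\right) \left(x - 1\right); partial fractions split f into directly integrable pieces: \frac{23}{12 \left(x - 1\right)} - \frac{19}{6 \left(x - 2\right)}.
F(x) = - \frac{19 \log{\left(x - 2 \right)}}{6} + \frac{23 \log{\left(x - 1 \right)}}{12} is an antiderivative of f.
Check: d/dx[- \frac{19 \log{\left(x - 2 \right)}}{6} + \frac{23 \log{\left(x - 1 \right)}}{12}] = \frac{- 15 x - 8}{12 x^{2} - 36 x + 24} = f(x).
F(5) = - \frac{19 \log{\left(3 \right)}}{6} + \frac{23 \log{\left(4 \right)}}{12}; F(7/2) = - \frac{19 \log{\left(\frac{3}{2} \right)}}{6} + \frac{23 \log{\left(\frac{5}{2} \right)}}{12}.
Integral = F(5) - F(7/2) = - \frac{19 \log{\left(3 \right)}}{6} - \frac{23 \log{\left(\frac{5}{2} \right)}}{12} + \frac{19 \log{\left(\frac{3}{2} \right)}}{6} + \frac{23 \log{\left(4 \right)}}{12}.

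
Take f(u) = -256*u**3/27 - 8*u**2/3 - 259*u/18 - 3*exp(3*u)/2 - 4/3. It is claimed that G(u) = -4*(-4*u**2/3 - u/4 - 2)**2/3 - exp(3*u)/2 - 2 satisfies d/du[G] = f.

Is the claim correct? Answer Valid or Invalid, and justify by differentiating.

d/du[G] = -256*u**3/27 - 8*u**2/3 - 259*u/18 - 3*exp(3*u)/2 - 4/3
This equals f(u) exactly, so the claim holds.

Valid - the claim checks out under differentiation.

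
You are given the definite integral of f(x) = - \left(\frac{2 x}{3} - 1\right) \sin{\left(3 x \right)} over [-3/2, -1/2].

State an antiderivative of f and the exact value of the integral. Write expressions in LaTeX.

Antiderivative: F(x) = \frac{6 x \cos{\left(3 x \right)} - 2 \sin{\left(3 x \right)} - 9 \cos{\left(3 x \right)}}{27}; value = \frac{2 \cos{\left(\frac{9}{2} \right)}}{3} - \frac{4 \cos{\left(\frac{3}{2} \right)}}{9} - \frac{2 \sin{\left(\frac{9}{2} \right)}}{27} + \frac{2 \sin{\left(\frac{3}{2} \right)}}{27}

For F(x) to be correct the identity F'(x) - f(x) = 0 must hold.
F(x) = \frac{6 x \cos{\left(3 x \right)} - 2 \sin{\left(3 x \right)} - 9 \cos{\left(3 x \right)}}{27} is an antiderivative of f.
Check: d/dx[\frac{6 x \cos{\left(3 x \right)} - 2 \sin{\left(3 x \right)} - 9 \cos{\left(3 x \right)}}{27}] = - \frac{2 x \sin{\left(3 x \right)}}{3} + \sin{\left(3 x \right)}, which equals f(x).
F(-1/2) = - \frac{4 \cos{\left(\frac{3}{2} \right)}}{9} + \frac{2 \sin{\left(\frac{3}{2} \right)}}{27}; F(-3/2) = \frac{2 \sin{\left(\frac{9}{2} \right)}}{27} - \frac{2 \cos{\left(\frac{9}{2} \right)}}{3}.
Integral = F(-1/2) - F(-3/2) = \frac{2 \cos{\left(\frac{9}{2} \right)}}{3} - \frac{4 \cos{\left(\frac{3}{2} \right)}}{9} - \frac{2 \sin{\left(\frac{9}{2} \right)}}{27} + \frac{2 \sin{\left(\frac{3}{2} \right)}}{27}.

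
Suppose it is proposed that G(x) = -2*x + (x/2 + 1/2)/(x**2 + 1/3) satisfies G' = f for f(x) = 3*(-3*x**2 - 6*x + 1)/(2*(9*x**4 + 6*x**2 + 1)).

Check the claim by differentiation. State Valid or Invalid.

Invalid: d/dx[G] - f = -2, which is not 0.

d/dx[G] = (-36*x**4 - 33*x**2 - 18*x - 1)/(18*x**4 + 12*x**2 + 2)
d/dx[G] - f(x) = -2 != 0.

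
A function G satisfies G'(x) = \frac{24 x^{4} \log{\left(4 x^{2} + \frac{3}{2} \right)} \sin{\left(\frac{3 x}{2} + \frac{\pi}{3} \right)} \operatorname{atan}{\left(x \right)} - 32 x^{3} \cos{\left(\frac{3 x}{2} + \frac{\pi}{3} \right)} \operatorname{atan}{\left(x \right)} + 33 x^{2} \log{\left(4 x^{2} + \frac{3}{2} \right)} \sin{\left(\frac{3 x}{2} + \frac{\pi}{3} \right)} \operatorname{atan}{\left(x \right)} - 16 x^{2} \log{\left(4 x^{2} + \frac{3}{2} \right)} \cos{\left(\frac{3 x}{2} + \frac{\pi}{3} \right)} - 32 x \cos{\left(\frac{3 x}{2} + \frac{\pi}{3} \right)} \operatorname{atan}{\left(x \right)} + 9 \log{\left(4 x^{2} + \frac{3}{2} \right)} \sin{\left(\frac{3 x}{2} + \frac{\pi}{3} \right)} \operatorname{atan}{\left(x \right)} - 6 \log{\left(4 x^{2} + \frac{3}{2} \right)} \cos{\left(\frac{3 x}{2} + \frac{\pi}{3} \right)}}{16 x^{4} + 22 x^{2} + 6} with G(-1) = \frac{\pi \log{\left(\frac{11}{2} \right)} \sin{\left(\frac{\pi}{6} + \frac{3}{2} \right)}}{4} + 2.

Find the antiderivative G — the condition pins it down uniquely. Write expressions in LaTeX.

Check a candidate G(x) by differentiating: d/dx[G] must match the given G'(x).
A general antiderivative is - \log{\left(4 x^{2} + \frac{3}{2} \right)} \cos{\left(\frac{3 x}{2} + \frac{\pi}{3} \right)} \operatorname{atan}{\left(x \right)} + C.
The condition gives C = \frac{\pi \log{\left(\frac{11}{2} \right)} \sin{\left(\frac{\pi}{6} + \frac{3}{2} \right)}}{4} + 2 - (\frac{\pi \log{\left(\frac{11}{2} \right)} \sin{\left(\frac{\pi}{6} + \frac{3}{2} \right)}}{4}) = 2.
So G(x) = - \log{\left(4 x^{2} + \frac{3}{2} \right)} \cos{\left(\frac{3 x}{2} + \frac{\pi}{3} \right)} \operatorname{atan}{\left(x \right)} + 2.
Check: d/dx[- \log{\left(4 x^{2} + \frac{3}{2} \right)} \cos{\left(\frac{3 x}{2} + \frac{\pi}{3} \right)} \operatorname{atan}{\left(x \right)} + 2] = \frac{24 x^{4} \log{\left(4 x^{2} + \frac{3}{2} \right)} \sin{\left(\frac{3 x}{2} + \frac{\pi}{3} \right)} \operatorname{atan}{\left(x \right)} - 32 x^{3} \cos{\left(\frac{3 x}{2} + \frac{\pi}{3} \right)} \operatorname{atan}{\left(x \right)} + 33 x^{2} \log{\left(4 x^{2} + \frac{3}{2} \right)} \sin{\left(\frac{3 x}{2} + \frac{\pi}{3} \right)} \operatorname{atan}{\left(x \right)} - 16 x^{2} \log{\left(4 x^{2} + \frac{3}{2} \right)} \cos{\left(\frac{3 x}{2} + \frac{\pi}{3} \right)} - 32 x \cos{\left(\frac{3 x}{2} + \frac{\pi}{3} \right)} \operatorname{atan}{\left(x \right)} + 9 \log{\left(4 x^{2} + \frac{3}{2} \right)} \sin{\left(\frac{3 x}{2} + \frac{\pi}{3} \right)} \operatorname{atan}{\left(x \right)} - 6 \log{\left(4 x^{2} + \frac{3}{2} \right)} \cos{\left(\frac{3 x}{2} + \frac{\pi}{3} \right)}}{16 x^{4} + 22 x^{2} + 6} = G'(x).

G(x) = - \log{\left(4 x^{2} + \frac{3}{2} \right)} \cos{\left(\frac{3 x}{2} + \frac{\pi}{3} \right)} \operatorname{atan}{\left(x \right)} + 2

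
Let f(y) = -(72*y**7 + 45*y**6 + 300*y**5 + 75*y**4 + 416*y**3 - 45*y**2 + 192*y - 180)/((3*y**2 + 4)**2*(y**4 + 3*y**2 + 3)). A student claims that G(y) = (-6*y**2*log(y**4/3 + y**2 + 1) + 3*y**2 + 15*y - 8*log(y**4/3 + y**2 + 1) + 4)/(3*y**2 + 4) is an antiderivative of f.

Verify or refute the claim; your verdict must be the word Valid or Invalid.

d/dy[G] = (-72*y**7 - 45*y**6 - 300*y**5 - 75*y**4 - 416*y**3 + 45*y**2 - 192*y + 180)/(9*y**8 + 51*y**6 + 115*y**4 + 120*y**2 + 48)
This equals f(y) exactly, so the claim holds.

Valid: G'(y) = f(y).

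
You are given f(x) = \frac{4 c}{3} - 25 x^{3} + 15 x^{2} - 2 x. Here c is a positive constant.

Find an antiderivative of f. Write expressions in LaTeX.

An antiderivative is F(x) = - \frac{x \left(- 16 c + 75 x^{3} - 60 x^{2} + 12 x\right)}{12}.

Integrate term by term and add the pieces.
Check: d/dx[- \frac{x \left(- 16 c + 75 x^{3} - 60 x^{2} + 12 x\right)}{12}] = \frac{4 c}{3} - 25 x^{3} + 15 x^{2} - 2 x = f(x).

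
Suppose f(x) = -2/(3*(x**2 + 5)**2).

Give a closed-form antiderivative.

Any candidate F(x) must reproduce f(x) exactly when differentiated.
Check: d/dx[-2*x/(30*x**2 + 150) - sqrt(5)*atan(sqrt(5)*x/5)/75] = -2/(3*x**4 + 30*x**2 + 75), which equals f(x).

An antiderivative is F(x) = -2*x/(30*x**2 + 150) - sqrt(5)*atan(sqrt(5)*x/5)/75.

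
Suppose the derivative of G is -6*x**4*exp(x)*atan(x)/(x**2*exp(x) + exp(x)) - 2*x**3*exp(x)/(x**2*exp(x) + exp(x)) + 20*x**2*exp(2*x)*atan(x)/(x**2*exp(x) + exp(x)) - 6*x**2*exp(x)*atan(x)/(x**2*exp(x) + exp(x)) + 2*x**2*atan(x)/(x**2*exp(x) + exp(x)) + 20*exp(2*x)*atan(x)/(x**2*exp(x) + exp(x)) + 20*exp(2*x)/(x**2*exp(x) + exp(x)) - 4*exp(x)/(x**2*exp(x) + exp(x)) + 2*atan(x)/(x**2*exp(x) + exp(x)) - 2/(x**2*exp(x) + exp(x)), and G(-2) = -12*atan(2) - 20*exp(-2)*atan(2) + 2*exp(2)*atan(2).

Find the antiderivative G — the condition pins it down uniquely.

G(x) = -2*(x**3*exp(x) - 10*exp(2*x) + 2*exp(x) + 1)*exp(-x)*atan(x)

G'(x) has the shape u'v + uv' for u = -2*x**3 + 20*exp(x) - 4 - 2*exp(-x) and v = atan(x) — it is the derivative of the product u*v.
A general antiderivative is -4*(x**3/2 - 5*exp(x) + 1 + exp(-x)/2)*atan(x) + C.
The condition gives C = -12*atan(2) - 20*exp(-2)*atan(2) + 2*exp(2)*atan(2) - (-12*atan(2) - 20*exp(-2)*atan(2) + 2*exp(2)*atan(2)) = 0.
So G(x) = -2*(x**3*exp(x) - 10*exp(2*x) + 2*exp(x) + 1)*exp(-x)*atan(x).
Check: d/dx[-2*(x**3*exp(x) - 10*exp(2*x) + 2*exp(x) + 1)*exp(-x)*atan(x)] = (-6*x**4*exp(x)*atan(x) - 2*x**3*exp(x) + 20*x**2*exp(2*x)*atan(x) - 6*x**2*exp(x)*atan(x) + 2*x**2*atan(x) + 20*exp(2*x)*atan(x) + 20*exp(2*x) - 4*exp(x) + 2*atan(x) - 2)/(x**2*exp(x) + exp(x)), which equals G'(x).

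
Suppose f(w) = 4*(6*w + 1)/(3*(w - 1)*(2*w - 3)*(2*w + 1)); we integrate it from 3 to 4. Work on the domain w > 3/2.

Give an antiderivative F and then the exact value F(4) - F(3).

Antiderivative: F(w) = 10*log(w - 3/2)/3 - 28*log(w - 1)/9 - 2*log(w + 1/2)/9; value = -28*log(3)/9 - 10*log(3/2)/3 - 2*log(9/2)/9 + 2*log(7/2)/9 + 28*log(2)/9 + 10*log(5/2)/3

The denominator factors as 3*(w - 1)*(2*w - 3)*(2*w + 1); partial fractions split f into directly integrable pieces: -4/(9*(2*w + 1)) + 20/(3*(2*w - 3)) - 28/(9*(w - 1)).
F(w) = 10*log(w - 3/2)/3 - 28*log(w - 1)/9 - 2*log(w + 1/2)/9 is an antiderivative of f.
Check: d/dw[10*log(w - 3/2)/3 - 28*log(w - 1)/9 - 2*log(w + 1/2)/9] = (24*w + 4)/(12*w**3 - 24*w**2 + 3*w + 9), which equals f(w).
F(4) = -28*log(3)/9 - 2*log(9/2)/9 + 10*log(5/2)/3; F(3) = -28*log(2)/9 - 2*log(7/2)/9 + 10*log(3/2)/3.
Integral = F(4) - F(3) = -28*log(3)/9 - 10*log(3/2)/3 - 2*log(9/2)/9 + 2*log(7/2)/9 + 28*log(2)/9 + 10*log(5/2)/3.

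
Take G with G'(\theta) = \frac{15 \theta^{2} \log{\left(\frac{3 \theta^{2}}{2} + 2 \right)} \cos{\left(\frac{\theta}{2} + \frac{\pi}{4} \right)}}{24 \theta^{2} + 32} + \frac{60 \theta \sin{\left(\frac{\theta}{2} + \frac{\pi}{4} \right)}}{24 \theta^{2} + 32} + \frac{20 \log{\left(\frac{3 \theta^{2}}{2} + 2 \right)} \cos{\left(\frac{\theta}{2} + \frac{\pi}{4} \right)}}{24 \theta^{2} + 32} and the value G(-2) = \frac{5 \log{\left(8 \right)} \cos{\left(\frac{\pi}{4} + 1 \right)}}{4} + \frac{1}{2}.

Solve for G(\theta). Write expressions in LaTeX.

G'(\theta) has the shape u'v + uv' for u = \frac{5 \log{\left(\frac{3 \theta^{2}}{2} + 2 \right)}}{4} and v = \sin{\left(\frac{\theta}{2} + \frac{\pi}{4} \right)} — it is the derivative of the product u*v.
A general antiderivative is \frac{5 \log{\left(\frac{3 \theta^{2}}{2} + 2 \right)} \sin{\left(\frac{\theta}{2} + \frac{\pi}{4} \right)}}{4} + C.
The condition gives C = \frac{5 \log{\left(8 \right)} \cos{\left(\frac{\pi}{4} + 1 \right)}}{4} + \frac{1}{2} - (\frac{5 \log{\left(8 \right)} \cos{\left(\frac{\pi}{4} + 1 \right)}}{4}) = \frac{1}{2}.
So G(\theta) = \frac{5 \log{\left(\frac{3 \theta^{2}}{2} + 2 \right)} \sin{\left(\frac{\theta}{2} + \frac{\pi}{4} \right)} + 2}{4}.
Check: d/d\theta[\frac{5 \log{\left(\frac{3 \theta^{2}}{2} + 2 \right)} \sin{\left(\frac{\theta}{2} + \frac{\pi}{4} \right)} + 2}{4}] = \frac{15 \theta^{2} \log{\left(\frac{3 \theta^{2}}{2} + 2 \right)} \cos{\left(\frac{\theta}{2} + \frac{\pi}{4} \right)} + 60 \theta \sin{\left(\frac{\theta}{2} + \frac{\pi}{4} \right)} + 20 \log{\left(\frac{3 \theta^{2}}{2} + 2 \right)} \cos{\left(\frac{\theta}{2} + \frac{\pi}{4} \right)}}{24 \theta^{2} + 32}, which equals G'(\theta).

G(\theta) = \frac{5 \log{\left(\frac{3 \theta^{2}}{2} + 2 \right)} \sin{\left(\frac{\theta}{2} + \frac{\pi}{4} \right)} + 2}{4}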